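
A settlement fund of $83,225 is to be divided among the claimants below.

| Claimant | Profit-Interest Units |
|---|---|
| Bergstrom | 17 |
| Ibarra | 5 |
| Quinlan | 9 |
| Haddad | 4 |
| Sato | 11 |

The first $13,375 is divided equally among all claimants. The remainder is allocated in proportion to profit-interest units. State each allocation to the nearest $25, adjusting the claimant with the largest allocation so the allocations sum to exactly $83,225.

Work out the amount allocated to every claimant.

Equal tier: $13,375 ÷ 5 = $2,675 apiece.
Remainder $69,850 by profit-interest units (total 46): Bergstrom 25,814.13 → $25,825; Ibarra 7,592.39 → $7,600; Quinlan 13,666.30 → $13,675; Haddad 6,073.91 → $6,075; Sato 16,703.26 → $16,700.
Rounding difference −$25 on remainder applied to Bergstrom.
Totals: Bergstrom $2,675 + $25,800 = $28,475; Ibarra $2,675 + $7,600 = $10,275; Quinlan $2,675 + $13,675 = $16,350; Haddad $2,675 + $6,075 = $8,750; Sato $2,675 + $16,700 = $19,375.

Bergstrom: $28,475 | Ibarra: $10,275 | Quinlan: $16,350 | Haddad: $8,750 | Sato: $19,375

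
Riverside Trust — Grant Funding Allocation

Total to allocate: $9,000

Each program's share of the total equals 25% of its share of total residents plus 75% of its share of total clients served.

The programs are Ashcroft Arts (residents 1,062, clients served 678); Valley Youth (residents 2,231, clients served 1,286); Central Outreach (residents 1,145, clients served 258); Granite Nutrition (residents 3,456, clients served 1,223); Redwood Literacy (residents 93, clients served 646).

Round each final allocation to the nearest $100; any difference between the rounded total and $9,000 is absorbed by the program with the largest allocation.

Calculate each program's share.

Residents total 7,987; clients served total 4,091.
Composite weights (25% residents + 75% clients served): Ashcroft Arts 0.1575; Valley Youth 0.3056; Central Outreach 0.0831; Granite Nutrition 0.3324; Redwood Literacy 0.1213.
Proportional shares: Ashcroft Arts 1,417.85; Valley Youth 2,750.34; Central Outreach 748.25; Granite Nutrition 2,991.49; Redwood Literacy 1,092.08.
At nearest $100: Ashcroft Arts $1,400; Valley Youth $2,800; Central Outreach $700; Granite Nutrition $3,000; Redwood Literacy $1,100. Sum = $9,000.
Sum already equals the total — no adjustment.

Ashcroft Arts: $1,400; Valley Youth: $2,800; Central Outreach: $700; Granite Nutrition: $3,000; Redwood Literacy: $1,100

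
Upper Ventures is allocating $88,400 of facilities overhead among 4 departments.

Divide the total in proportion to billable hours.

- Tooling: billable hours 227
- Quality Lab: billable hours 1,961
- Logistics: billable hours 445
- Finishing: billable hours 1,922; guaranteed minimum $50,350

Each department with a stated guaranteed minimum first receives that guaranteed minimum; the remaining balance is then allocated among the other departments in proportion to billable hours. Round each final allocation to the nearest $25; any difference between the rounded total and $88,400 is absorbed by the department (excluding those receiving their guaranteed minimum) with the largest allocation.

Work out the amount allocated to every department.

Tooling: $3,275 · Quality Lab: $28,350 · Logistics: $6,425 · Finishing: $50,350

Fund the minimums — Finishing $50,350. Remaining pool $38,050.
Remaining pool split over remaining billable hours 2,633: Tooling 3,280.42 → $3,275; Quality Lab 28,338.80 → $28,350; Logistics 6,430.78 → $6,425.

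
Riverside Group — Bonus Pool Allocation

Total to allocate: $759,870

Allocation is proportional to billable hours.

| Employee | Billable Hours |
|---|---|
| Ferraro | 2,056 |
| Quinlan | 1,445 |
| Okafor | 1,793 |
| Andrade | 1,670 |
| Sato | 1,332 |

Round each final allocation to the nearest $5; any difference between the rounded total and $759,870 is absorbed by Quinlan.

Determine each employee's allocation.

Ferraro: $188,320 · Quinlan: $132,350 · Okafor: $164,230 · Andrade: $152,965 · Sato: $122,005

Combined billable hours = 8,296.
Pro-rata amounts: Ferraro 2,056/8,296 × $759,870 = 188,318.79; Quinlan 1,445/8,296 × $759,870 = 132,354.41; Okafor 1,793/8,296 × $759,870 = 164,229.38; Andrade 1,670/8,296 × $759,870 = 152,963.22; Sato 1,332/8,296 × $759,870 = 122,004.20.
Rounded to nearest $5: Ferraro $188,320; Quinlan $132,355; Okafor $164,230; Andrade $152,965; Sato $122,005. Sum = $759,875.
Difference $759,870 − $759,875 = −$5 applied to Quinlan: Quinlan becomes $132,350.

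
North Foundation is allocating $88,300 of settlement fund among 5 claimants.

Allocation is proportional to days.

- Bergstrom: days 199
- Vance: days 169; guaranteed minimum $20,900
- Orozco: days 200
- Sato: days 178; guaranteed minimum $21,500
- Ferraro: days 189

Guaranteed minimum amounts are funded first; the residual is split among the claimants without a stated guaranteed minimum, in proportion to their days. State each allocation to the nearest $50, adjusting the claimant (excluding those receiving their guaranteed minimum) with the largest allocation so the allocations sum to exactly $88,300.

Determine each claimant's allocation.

Fund the minimums — Vance $20,900; Sato $21,500. Residual $45,900.
Residual split over remaining days 588: Bergstrom 15,534.18 → $15,550; Orozco 15,612.24 → $15,600; Ferraro 14,753.57 → $14,750.

Bergstrom: $15,550 · Vance: $20,900 · Orozco: $15,600 · Sato: $21,500 · Ferraro: $14,750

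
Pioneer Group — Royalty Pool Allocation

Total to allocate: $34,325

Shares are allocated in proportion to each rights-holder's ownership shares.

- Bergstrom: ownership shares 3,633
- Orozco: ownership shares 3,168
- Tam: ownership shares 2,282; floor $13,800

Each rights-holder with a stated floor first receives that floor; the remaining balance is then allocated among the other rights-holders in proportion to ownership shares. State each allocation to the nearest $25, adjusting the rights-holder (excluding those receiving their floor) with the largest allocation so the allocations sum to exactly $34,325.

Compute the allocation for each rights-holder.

Guaranteed amounts: Tam $13,800. Remaining pool $20,525.
Remaining pool split over remaining ownership shares 6,801: Bergstrom 10,964.17 → $10,975; Orozco 9,560.83 → $9,550.

Bergstrom: $10,975; Orozco: $9,550; Tam: $13,800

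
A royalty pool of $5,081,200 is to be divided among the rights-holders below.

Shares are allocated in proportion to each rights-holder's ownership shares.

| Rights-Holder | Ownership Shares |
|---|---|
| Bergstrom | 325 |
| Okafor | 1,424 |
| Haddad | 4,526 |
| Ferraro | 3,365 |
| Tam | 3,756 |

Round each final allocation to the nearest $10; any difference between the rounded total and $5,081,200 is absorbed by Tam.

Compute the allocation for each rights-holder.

Ownership shares total: 13,396.
Raw shares: Bergstrom 325/13,396 × $5,081,200 = 123,274.86; Okafor 1,424/13,396 × $5,081,200 = 540,133.53; Haddad 4,526/13,396 × $5,081,200 = 1,716,744.64; Ferraro 3,365/13,396 × $5,081,200 = 1,276,368.92; Tam 3,756/13,396 × $5,081,200 = 1,424,678.05.
Rounded to nearest $10: Bergstrom $123,270; Okafor $540,130; Haddad $1,716,740; Ferraro $1,276,370; Tam $1,424,680. Sum = $5,081,190.
Difference $5,081,200 − $5,081,190 = +$10 applied to Tam: Tam becomes $1,424,690.

Bergstrom: $123,270; Okafor: $540,130; Haddad: $1,716,740; Ferraro: $1,276,370; Tam: $1,424,690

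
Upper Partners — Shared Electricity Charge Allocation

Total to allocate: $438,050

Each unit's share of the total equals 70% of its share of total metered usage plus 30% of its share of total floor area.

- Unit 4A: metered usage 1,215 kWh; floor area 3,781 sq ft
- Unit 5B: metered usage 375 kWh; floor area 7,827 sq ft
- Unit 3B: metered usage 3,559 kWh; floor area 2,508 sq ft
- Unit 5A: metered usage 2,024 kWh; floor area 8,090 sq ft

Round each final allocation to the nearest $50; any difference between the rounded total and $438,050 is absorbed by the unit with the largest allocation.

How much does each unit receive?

Metered usage total 7,173; floor area total 22,206.
Combined weights (70% metered usage + 30% floor area): Unit 4A 0.1697; Unit 5B 0.1423; Unit 3B 0.3812; Unit 5A 0.3068.
Proportional shares: Unit 4A 74,315.37; Unit 5B 62,350.84; Unit 3B 166,984.25; Unit 5A 134,399.55.
Rounded to nearest $50: Unit 4A $74,300; Unit 5B $62,350; Unit 3B $167,000; Unit 5A $134,400. Sum = $438,050.
Sum already equals the total — no adjustment.

Unit 4A: $74,300 · Unit 5B: $62,350 · Unit 3B: $167,000 · Unit 5A: $134,400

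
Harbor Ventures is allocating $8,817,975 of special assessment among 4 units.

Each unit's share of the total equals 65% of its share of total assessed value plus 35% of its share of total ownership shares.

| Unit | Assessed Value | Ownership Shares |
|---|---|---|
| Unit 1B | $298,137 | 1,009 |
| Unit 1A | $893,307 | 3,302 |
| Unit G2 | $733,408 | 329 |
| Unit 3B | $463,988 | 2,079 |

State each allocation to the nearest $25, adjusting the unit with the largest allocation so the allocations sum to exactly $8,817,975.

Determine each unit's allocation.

Unit 1B: $1,178,800 | Unit 1A: $3,660,125 | Unit G2: $1,910,825 | Unit 3B: $2,068,225

Assessed value total 2,388,840; ownership shares total 6,719.
Blended shares (65% assessed value + 35% ownership shares): Unit 1B 0.1337; Unit 1A 0.4151; Unit G2 0.2167; Unit 3B 0.2345.
Proportional shares: Unit 1B 1,178,809.50; Unit 1A 3,660,097.51; Unit G2 1,910,830.94; Unit 3B 2,068,237.05.
At nearest $25: Unit 1B $1,178,800; Unit 1A $3,660,100; Unit G2 $1,910,825; Unit 3B $2,068,225. Sum = $8,817,950.
Difference $8,817,975 − $8,817,950 = +$25 applied to largest allocation (Unit 1A): Unit 1A becomes $3,660,125.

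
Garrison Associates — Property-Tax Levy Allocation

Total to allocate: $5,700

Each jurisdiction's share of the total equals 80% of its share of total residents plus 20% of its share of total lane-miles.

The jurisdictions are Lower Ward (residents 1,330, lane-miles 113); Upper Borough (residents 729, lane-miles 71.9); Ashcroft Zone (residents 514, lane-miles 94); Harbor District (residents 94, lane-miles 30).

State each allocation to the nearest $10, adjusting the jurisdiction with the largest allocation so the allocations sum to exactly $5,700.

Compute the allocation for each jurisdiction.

Residents total 2,667; lane-miles total 308.9.
Combined weights (80% residents + 20% lane-miles): Lower Ward 0.4721; Upper Borough 0.2652; Ashcroft Zone 0.2150; Harbor District 0.0476.
Raw shares: Lower Ward 2,691.04; Upper Borough 1,511.78; Ashcroft Zone 1,225.74; Harbor District 271.44.
After rounding ($10): Lower Ward $2,690; Upper Borough $1,510; Ashcroft Zone $1,230; Harbor District $270. Sum = $5,700.
Rounded total matches; no reconciliation needed.

Lower Ward: $2,690 · Upper Borough: $1,510 · Ashcroft Zone: $1,230 · Harbor District: $270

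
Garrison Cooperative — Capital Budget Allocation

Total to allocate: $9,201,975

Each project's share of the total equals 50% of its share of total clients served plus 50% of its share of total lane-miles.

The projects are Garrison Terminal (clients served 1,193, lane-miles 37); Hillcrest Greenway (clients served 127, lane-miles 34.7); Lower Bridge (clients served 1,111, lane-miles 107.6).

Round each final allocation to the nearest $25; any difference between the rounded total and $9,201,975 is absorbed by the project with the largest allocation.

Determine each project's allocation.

Totals — clients served 2,431, lane-miles 179.3.
Combined weights (50% clients served + 50% lane-miles): Garrison Terminal 0.3486; Hillcrest Greenway 0.1229; Lower Bridge 0.5286.
Proportional shares: Garrison Terminal 3,207,360.39; Hillcrest Greenway 1,130,795.15; Lower Bridge 4,863,819.46.
Rounded to nearest $25: Garrison Terminal $3,207,350; Hillcrest Greenway $1,130,800; Lower Bridge $4,863,825. Sum = $9,201,975.
Sum already equals the total — no adjustment.

Garrison Terminal: $3,207,350; Hillcrest Greenway: $1,130,800; Lower Bridge: $4,863,825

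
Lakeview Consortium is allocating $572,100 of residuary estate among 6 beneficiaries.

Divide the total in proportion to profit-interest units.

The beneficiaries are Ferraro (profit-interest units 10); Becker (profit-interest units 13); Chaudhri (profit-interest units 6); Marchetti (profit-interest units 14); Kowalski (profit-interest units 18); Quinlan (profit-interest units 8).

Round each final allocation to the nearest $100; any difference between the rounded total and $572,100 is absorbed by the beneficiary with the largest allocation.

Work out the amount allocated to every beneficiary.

Profit-interest units total: 69.
Unrounded shares: Ferraro 10/69 × $572,100 = 82,913.04; Becker 13/69 × $572,100 = 107,786.96; Chaudhri 6/69 × $572,100 = 49,747.83; Marchetti 14/69 × $572,100 = 116,078.26; Kowalski 18/69 × $572,100 = 149,243.48; Quinlan 8/69 × $572,100 = 66,330.43.
Rounded to nearest $100: Ferraro $82,900; Becker $107,800; Chaudhri $49,700; Marchetti $116,100; Kowalski $149,200; Quinlan $66,300. Sum = $572,000.
Difference $572,100 − $572,000 = +$100 applied to largest allocation (Kowalski): Kowalski becomes $149,300.

Ferraro: $82,900; Becker: $107,800; Chaudhri: $49,700; Marchetti: $116,100; Kowalski: $149,300; Quinlan: $66,300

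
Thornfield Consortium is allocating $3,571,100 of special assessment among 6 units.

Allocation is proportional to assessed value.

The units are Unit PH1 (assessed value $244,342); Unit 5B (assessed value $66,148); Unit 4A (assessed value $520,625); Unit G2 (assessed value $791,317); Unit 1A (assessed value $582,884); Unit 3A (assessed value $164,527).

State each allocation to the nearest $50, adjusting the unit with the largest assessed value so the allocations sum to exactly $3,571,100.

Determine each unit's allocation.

Combined assessed value = 2,369,843.
Raw shares: Unit PH1 244,342/2,369,843 × $3,571,100 = 368,197.27; Unit 5B 66,148/2,369,843 × $3,571,100 = 99,677.96; Unit 4A 520,625/2,369,843 × $3,571,100 = 784,526.21; Unit G2 791,317/2,369,843 × $3,571,100 = 1,192,430.11; Unit 1A 582,884/2,369,843 × $3,571,100 = 878,343.86; Unit 3A 164,527/2,369,843 × $3,571,100 = 247,924.60.
After rounding ($50): Unit PH1 $368,200; Unit 5B $99,700; Unit 4A $784,550; Unit G2 $1,192,450; Unit 1A $878,350; Unit 3A $247,900. Sum = $3,571,150.
Difference $3,571,100 − $3,571,150 = −$50 applied to largest assessed value (Unit G2): Unit G2 becomes $1,192,400.

Unit PH1: $368,200 · Unit 5B: $99,700 · Unit 4A: $784,550 · Unit G2: $1,192,400 · Unit 1A: $878,350 · Unit 3A: $247,900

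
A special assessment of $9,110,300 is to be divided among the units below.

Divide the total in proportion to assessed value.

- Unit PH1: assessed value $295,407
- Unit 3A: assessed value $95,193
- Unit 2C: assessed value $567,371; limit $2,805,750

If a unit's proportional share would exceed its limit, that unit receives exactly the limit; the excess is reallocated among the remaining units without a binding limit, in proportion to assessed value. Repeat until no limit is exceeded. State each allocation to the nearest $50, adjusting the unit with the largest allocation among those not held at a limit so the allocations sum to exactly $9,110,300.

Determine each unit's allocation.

Unit PH1: $4,768,050; Unit 3A: $1,536,500; Unit 2C: $2,805,750

Assessed value total: 957,971.
Pro-rata shares before constraints: Unit PH1 2,809,319.27; Unit 3A 905,285.01; Unit 2C 5,395,695.72.
Capped: Unit 2C ($2,805,750); remaining pool $6,304,550 reallocated over remaining assessed value 390,600.
Remaining shares: Unit PH1 4,768,070.15 → $4,768,050; Unit 3A 1,536,479.85 → $1,536,500.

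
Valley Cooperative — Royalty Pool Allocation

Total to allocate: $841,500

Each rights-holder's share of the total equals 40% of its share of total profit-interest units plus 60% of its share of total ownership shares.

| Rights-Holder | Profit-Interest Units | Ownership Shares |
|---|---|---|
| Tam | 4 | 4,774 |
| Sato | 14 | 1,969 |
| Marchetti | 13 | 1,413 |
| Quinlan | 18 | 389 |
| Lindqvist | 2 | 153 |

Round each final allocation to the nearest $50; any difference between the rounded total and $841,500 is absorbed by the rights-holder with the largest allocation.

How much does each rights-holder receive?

Profit-interest units total 51; ownership shares total 8,698.
Composite weights (40% profit-interest units + 60% ownership shares): Tam 0.3607; Sato 0.2456; Marchetti 0.1994; Quinlan 0.1680; Lindqvist 0.0262.
Pro-rata amounts: Tam 303,520.33; Sato 206,696.17; Marchetti 167,821.58; Quinlan 141,380.60; Lindqvist 22,081.32.
After rounding ($50): Tam $303,500; Sato $206,700; Marchetti $167,800; Quinlan $141,400; Lindqvist $22,100. Sum = $841,500.
No rounding difference to absorb.

Tam: $303,500; Sato: $206,700; Marchetti: $167,800; Quinlan: $141,400; Lindqvist: $22,100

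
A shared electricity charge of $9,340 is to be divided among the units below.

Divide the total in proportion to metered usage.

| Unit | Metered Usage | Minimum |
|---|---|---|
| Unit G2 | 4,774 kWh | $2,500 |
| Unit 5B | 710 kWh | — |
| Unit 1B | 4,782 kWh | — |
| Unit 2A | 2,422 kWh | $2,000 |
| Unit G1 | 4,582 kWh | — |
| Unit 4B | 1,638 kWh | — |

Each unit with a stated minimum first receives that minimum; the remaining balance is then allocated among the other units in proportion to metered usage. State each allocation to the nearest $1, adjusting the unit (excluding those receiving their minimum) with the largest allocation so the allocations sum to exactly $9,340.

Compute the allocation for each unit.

Unit G2: $2,500 | Unit 5B: $293 | Unit 1B: $1,976 | Unit 2A: $2,000 | Unit G1: $1,894 | Unit 4B: $677

Fund the minimums — Unit G2 $2,500; Unit 2A $2,000. Residual $4,840.
Residual split over remaining metered usage 11,712: Unit 5B 293.41 → $293; Unit 1B 1,976.17 → $1,976; Unit G1 1,893.52 → $1,894; Unit 4B 676.91 → $677.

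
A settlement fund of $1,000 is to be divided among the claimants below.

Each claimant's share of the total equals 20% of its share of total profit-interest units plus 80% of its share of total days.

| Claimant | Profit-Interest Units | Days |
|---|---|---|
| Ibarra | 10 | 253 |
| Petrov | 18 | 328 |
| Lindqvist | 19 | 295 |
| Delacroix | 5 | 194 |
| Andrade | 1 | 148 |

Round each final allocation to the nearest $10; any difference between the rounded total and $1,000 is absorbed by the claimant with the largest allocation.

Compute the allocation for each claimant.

Ibarra: $200 | Petrov: $280 | Lindqvist: $270 | Delacroix: $150 | Andrade: $100

Totals — profit-interest units 53, days 1,218.
Composite weights (20% profit-interest units + 80% days): Ibarra 0.2039; Petrov 0.2834; Lindqvist 0.2655; Delacroix 0.1463; Andrade 0.1010.
Raw shares: Ibarra 203.91; Petrov 283.36; Lindqvist 265.46; Delacroix 146.29; Andrade 100.98.
After rounding ($10): Ibarra $200; Petrov $280; Lindqvist $270; Delacroix $150; Andrade $100. Sum = $1,000.
Rounded total matches; no reconciliation needed.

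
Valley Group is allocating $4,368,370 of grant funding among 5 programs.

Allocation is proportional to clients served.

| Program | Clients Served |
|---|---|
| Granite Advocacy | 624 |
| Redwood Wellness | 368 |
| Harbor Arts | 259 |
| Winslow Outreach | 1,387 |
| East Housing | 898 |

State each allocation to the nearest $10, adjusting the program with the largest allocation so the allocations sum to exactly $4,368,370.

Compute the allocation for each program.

Combined clients served = 3,536.
Unrounded shares: Granite Advocacy 624/3,536 × $4,368,370 = 770,888.82; Redwood Wellness 368/3,536 × $4,368,370 = 454,626.74; Harbor Arts 259/3,536 × $4,368,370 = 319,968.28; Winslow Outreach 1,387/3,536 × $4,368,370 = 1,713,498.07; East Housing 898/3,536 × $4,368,370 = 1,109,388.08.
Rounded to nearest $10: Granite Advocacy $770,890; Redwood Wellness $454,630; Harbor Arts $319,970; Winslow Outreach $1,713,500; East Housing $1,109,390. Sum = $4,368,380.
Difference $4,368,370 − $4,368,380 = −$10 applied to largest allocation (Winslow Outreach): Winslow Outreach becomes $1,713,490.

Granite Advocacy: $770,890; Redwood Wellness: $454,630; Harbor Arts: $319,970; Winslow Outreach: $1,713,490; East Housing: $1,109,390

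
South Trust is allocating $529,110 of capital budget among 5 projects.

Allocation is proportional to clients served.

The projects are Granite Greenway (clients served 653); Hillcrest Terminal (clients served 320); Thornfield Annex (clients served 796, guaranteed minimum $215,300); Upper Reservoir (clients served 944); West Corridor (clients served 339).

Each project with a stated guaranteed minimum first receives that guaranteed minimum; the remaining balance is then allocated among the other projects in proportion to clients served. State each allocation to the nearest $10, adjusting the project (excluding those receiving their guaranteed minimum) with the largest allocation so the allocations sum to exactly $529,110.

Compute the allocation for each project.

Granite Greenway: $90,830 · Hillcrest Terminal: $44,510 · Thornfield Annex: $215,300 · Upper Reservoir: $131,320 · West Corridor: $47,150

Minimums first: Thornfield Annex $215,300. Remaining pool $313,810.
Remaining pool split over remaining clients served 2,256: Granite Greenway 90,832.42 → $90,830; Hillcrest Terminal 44,512.06 → $44,510; Upper Reservoir 131,310.57 → $131,310; West Corridor 47,154.96 → $47,150.
Rounding difference +$10 applied to Upper Reservoir → $131,320.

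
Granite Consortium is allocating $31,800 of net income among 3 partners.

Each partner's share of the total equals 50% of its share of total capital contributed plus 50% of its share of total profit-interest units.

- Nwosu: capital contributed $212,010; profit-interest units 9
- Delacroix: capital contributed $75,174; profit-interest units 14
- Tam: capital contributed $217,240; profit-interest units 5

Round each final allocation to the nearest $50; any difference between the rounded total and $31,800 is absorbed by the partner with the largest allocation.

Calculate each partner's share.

Totals — capital contributed 504,424, profit-interest units 28.
Composite weights (50% capital contributed + 50% profit-interest units): Nwosu 0.3709; Delacroix 0.3245; Tam 0.3046.
Raw shares: Nwosu 11,793.50; Delacroix 10,319.57; Tam 9,686.93.
Rounded to nearest $50: Nwosu $11,800; Delacroix $10,300; Tam $9,700. Sum = $31,800.
Sum already equals the total — no adjustment.

Nwosu: $11,800; Delacroix: $10,300; Tam: $9,700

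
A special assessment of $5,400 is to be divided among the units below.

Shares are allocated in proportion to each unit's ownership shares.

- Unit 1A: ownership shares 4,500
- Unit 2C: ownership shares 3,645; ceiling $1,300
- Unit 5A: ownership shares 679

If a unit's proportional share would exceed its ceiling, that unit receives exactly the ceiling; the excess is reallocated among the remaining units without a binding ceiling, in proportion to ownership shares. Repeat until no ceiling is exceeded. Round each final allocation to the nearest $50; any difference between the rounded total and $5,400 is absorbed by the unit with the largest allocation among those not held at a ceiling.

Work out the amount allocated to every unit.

Ownership shares total: 8,824.
Unconstrained shares: Unit 1A 2,753.85; Unit 2C 2,230.62; Unit 5A 415.53.
Cap binds for Unit 2C ($1,300); residual $4,100 reallocated over remaining ownership shares 5,179.
Remaining shares: Unit 1A 3,562.46 → $3,550; Unit 5A 537.54 → $550.

Unit 1A: $3,550; Unit 2C: $1,300; Unit 5A: $550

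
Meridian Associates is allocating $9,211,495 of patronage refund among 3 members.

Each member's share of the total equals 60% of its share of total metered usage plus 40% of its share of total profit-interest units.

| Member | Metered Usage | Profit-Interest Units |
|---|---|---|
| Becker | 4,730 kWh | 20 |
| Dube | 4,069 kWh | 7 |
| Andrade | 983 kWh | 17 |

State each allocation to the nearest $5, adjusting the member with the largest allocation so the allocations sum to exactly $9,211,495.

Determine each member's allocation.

Becker: $4,347,300 | Dube: $2,885,200 | Andrade: $1,978,995

Totals — metered usage 9,782, profit-interest units 44.
Blended shares (60% metered usage + 40% profit-interest units): Becker 0.4719; Dube 0.3132; Andrade 0.2148.
Raw shares: Becker 4,347,299.67; Dube 2,885,198.92; Andrade 1,978,996.41.
Rounded to nearest $5: Becker $4,347,300; Dube $2,885,200; Andrade $1,978,995. Sum = $9,211,495.
Sum already equals the total — no adjustment.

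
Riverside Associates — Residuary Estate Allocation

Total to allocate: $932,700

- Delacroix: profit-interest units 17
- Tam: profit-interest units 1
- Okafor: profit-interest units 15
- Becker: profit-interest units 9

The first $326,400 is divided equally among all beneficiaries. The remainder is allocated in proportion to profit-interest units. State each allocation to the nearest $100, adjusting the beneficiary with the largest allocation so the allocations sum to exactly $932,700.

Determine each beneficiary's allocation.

Delacroix: $327,100 · Tam: $96,000 · Okafor: $298,100 · Becker: $211,500

Equal tier: $326,400 ÷ 4 = $81,600 apiece.
Remainder $606,300 by profit-interest units (total 42): Delacroix 245,407.14 → $245,400; Tam 14,435.71 → $14,400; Okafor 216,535.71 → $216,500; Becker 129,921.43 → $129,900.
Rounding difference +$100 on remainder applied to Delacroix.
Totals: Delacroix $81,600 + $245,500 = $327,100; Tam $81,600 + $14,400 = $96,000; Okafor $81,600 + $216,500 = $298,100; Becker $81,600 + $129,900 = $211,500.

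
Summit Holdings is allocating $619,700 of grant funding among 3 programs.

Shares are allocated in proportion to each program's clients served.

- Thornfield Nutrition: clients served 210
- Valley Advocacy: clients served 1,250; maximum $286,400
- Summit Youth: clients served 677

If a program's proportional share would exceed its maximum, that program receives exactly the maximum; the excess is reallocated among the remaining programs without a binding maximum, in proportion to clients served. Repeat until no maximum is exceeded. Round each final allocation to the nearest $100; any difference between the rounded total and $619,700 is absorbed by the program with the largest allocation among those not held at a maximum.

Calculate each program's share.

Thornfield Nutrition: $78,900 · Valley Advocacy: $286,400 · Summit Youth: $254,400

Clients served total: 2,137.
Pro-rata shares before constraints: Thornfield Nutrition 60,897.05; Valley Advocacy 362,482.45; Summit Youth 196,320.50.
Held at cap: Valley Advocacy ($286,400); balance $333,300 reallocated over remaining clients served 887.
Remaining shares: Thornfield Nutrition 78,909.81 → $78,900; Summit Youth 254,390.19 → $254,400.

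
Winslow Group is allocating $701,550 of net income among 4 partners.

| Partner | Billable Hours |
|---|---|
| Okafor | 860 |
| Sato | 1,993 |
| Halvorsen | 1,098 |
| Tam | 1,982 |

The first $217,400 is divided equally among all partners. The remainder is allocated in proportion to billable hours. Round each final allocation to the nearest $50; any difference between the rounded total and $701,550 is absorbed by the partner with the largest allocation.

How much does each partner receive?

Equal tier: $217,400 ÷ 4 = $54,350 apiece.
Remainder $484,150 by billable hours (total 5,933): Okafor 70,178.49 → $70,200; Sato 162,634.58 → $162,650; Halvorsen 89,599.98 → $89,600; Tam 161,736.95 → $161,750.
Rounding difference −$50 on remainder applied to Sato.
Totals: Okafor $54,350 + $70,200 = $124,550; Sato $54,350 + $162,600 = $216,950; Halvorsen $54,350 + $89,600 = $143,950; Tam $54,350 + $161,750 = $216,100.

Okafor: $124,550; Sato: $216,950; Halvorsen: $143,950; Tam: $216,100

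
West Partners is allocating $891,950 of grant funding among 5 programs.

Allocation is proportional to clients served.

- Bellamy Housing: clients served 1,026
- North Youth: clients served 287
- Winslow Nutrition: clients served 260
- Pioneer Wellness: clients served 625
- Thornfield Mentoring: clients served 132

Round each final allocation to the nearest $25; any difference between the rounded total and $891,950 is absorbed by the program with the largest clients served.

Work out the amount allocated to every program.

Bellamy Housing: $392,775; North Youth: $109,875; Winslow Nutrition: $99,525; Pioneer Wellness: $239,250; Thornfield Mentoring: $50,525

Total clients served = 1,026 + 287 + 260 + 625 + 132 = 2,330.
Proportional shares: Bellamy Housing 392,764.25; North Youth 109,866.80; Winslow Nutrition 99,530.90; Pioneer Wellness 239,256.97; Thornfield Mentoring 50,531.07.
At nearest $25: Bellamy Housing $392,775; North Youth $109,875; Winslow Nutrition $99,525; Pioneer Wellness $239,250; Thornfield Mentoring $50,525. Sum = $891,950.
No rounding difference to absorb.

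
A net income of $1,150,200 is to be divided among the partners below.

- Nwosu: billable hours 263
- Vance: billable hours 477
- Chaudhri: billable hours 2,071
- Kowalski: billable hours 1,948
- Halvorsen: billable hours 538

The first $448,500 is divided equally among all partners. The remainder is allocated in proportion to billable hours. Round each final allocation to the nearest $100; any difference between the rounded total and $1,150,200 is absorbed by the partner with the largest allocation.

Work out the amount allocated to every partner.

$448,500 shared equally gives $89,700 per partner.
Remainder $701,700 by billable hours (total 5,297): Nwosu 34,839.93 → $34,800; Vance 63,188.77 → $63,200; Chaudhri 274,347.88 → $274,300; Kowalski 258,053.92 → $258,100; Halvorsen 71,269.51 → $71,300.
Totals: Nwosu $89,700 + $34,800 = $124,500; Vance $89,700 + $63,200 = $152,900; Chaudhri $89,700 + $274,300 = $364,000; Kowalski $89,700 + $258,100 = $347,800; Halvorsen $89,700 + $71,300 = $161,000.

Nwosu: $124,500; Vance: $152,900; Chaudhri: $364,000; Kowalski: $347,800; Halvorsen: $161,000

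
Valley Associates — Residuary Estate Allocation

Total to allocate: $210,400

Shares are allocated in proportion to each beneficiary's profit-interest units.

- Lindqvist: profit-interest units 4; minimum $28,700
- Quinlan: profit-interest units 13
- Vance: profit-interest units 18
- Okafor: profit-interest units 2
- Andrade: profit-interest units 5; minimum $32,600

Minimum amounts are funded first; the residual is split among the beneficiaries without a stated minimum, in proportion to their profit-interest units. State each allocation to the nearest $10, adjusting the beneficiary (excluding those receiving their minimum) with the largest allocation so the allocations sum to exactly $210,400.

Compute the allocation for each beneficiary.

Lindqvist: $28,700 | Quinlan: $58,740 | Vance: $81,320 | Okafor: $9,040 | Andrade: $32,600

Guaranteed amounts: Lindqvist $28,700; Andrade $32,600. Remaining pool $149,100.
Remaining pool split over remaining profit-interest units 33: Quinlan 58,736.36 → $58,740; Vance 81,327.27 → $81,330; Okafor 9,036.36 → $9,040.
Rounding difference −$10 applied to Vance → $81,320.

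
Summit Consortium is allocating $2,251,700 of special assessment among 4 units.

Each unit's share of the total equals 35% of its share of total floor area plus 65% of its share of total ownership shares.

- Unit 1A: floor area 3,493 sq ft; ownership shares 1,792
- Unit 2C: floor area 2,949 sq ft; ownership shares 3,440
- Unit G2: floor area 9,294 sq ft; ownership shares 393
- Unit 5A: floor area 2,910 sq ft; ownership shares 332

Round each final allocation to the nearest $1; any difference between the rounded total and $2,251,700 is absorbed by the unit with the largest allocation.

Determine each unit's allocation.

Totals — floor area 18,646, ownership shares 5,957.
Combined weights (35% floor area + 65% ownership shares): Unit 1A 0.2611; Unit 2C 0.4307; Unit G2 0.2173; Unit 5A 0.0908.
Raw shares: Unit 1A 587,921.14; Unit 2C 969,833.67; Unit G2 489,379.91; Unit 5A 204,565.29.
After rounding ($1): Unit 1A $587,921; Unit 2C $969,834; Unit G2 $489,380; Unit 5A $204,565. Sum = $2,251,700.
Sum already equals the total — no adjustment.

Unit 1A: $587,921 | Unit 2C: $969,834 | Unit G2: $489,380 | Unit 5A: $204,565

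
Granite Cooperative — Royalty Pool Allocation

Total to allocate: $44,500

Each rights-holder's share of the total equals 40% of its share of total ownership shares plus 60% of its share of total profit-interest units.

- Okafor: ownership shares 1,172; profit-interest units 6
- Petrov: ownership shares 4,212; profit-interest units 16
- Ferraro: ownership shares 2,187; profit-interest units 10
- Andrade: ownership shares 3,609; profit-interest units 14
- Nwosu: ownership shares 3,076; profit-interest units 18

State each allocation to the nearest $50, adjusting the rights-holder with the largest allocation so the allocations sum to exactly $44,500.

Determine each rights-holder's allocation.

Totals — ownership shares 14,256, profit-interest units 64.
Composite weights (40% ownership shares + 60% profit-interest units): Okafor 0.0891; Petrov 0.2682; Ferraro 0.1551; Andrade 0.2325; Nwosu 0.2551.
Raw shares: Okafor 3,966.48; Petrov 11,934.09; Ferraro 6,902.56; Andrade 10,346.81; Nwosu 11,350.06.
After rounding ($50): Okafor $3,950; Petrov $11,950; Ferraro $6,900; Andrade $10,350; Nwosu $11,350. Sum = $44,500.
Sum already equals the total — no adjustment.

Okafor: $3,950; Petrov: $11,950; Ferraro: $6,900; Andrade: $10,350; Nwosu: $11,350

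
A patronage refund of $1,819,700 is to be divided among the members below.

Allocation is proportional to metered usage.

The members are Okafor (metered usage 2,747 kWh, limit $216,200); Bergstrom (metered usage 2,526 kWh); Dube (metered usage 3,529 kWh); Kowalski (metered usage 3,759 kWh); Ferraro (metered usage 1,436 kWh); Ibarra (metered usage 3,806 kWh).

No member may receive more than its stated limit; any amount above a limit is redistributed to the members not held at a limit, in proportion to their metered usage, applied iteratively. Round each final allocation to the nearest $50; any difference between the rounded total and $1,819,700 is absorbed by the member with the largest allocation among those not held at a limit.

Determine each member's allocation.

Okafor: $216,200 | Bergstrom: $269,050 | Dube: $375,850 | Kowalski: $400,350 | Ferraro: $152,950 | Ibarra: $405,300

Combined metered usage = 17,803.
Proportional shares (ignoring caps): Okafor 280,779.41; Bergstrom 258,190.32; Dube 360,710.07; Kowalski 384,219.08; Ferraro 146,778.03; Ibarra 389,023.10.
Held at cap: Okafor ($216,200); remaining pool $1,603,500 reallocated over remaining metered usage 15,056.
Shares after redistribution: Bergstrom 269,025.04 → $269,050; Dube 375,846.94 → $375,850; Kowalski 400,342.49 → $400,350; Ferraro 152,937.43 → $152,950; Ibarra 405,348.10 → $405,350.
Rounding difference −$50 applied to Ibarra → $405,300.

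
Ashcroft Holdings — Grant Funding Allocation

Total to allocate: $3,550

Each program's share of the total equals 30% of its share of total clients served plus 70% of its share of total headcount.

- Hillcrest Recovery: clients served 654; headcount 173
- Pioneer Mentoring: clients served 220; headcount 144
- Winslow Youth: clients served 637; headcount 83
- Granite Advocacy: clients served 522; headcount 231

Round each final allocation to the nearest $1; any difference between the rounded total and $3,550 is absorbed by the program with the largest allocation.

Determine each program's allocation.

Hillcrest Recovery: $1,024 | Pioneer Mentoring: $682 | Winslow Youth: $661 | Granite Advocacy: $1,183

Totals — clients served 2,033, headcount 631.
Composite weights (30% clients served + 70% headcount): Hillcrest Recovery 0.2884; Pioneer Mentoring 0.1922; Winslow Youth 0.1861; Granite Advocacy 0.3333.
Raw shares: Hillcrest Recovery 1,023.91; Pioneer Mentoring 682.35; Winslow Youth 660.57; Granite Advocacy 1,183.18.
After rounding ($1): Hillcrest Recovery $1,024; Pioneer Mentoring $682; Winslow Youth $661; Granite Advocacy $1,183. Sum = $3,550.
No rounding difference to absorb.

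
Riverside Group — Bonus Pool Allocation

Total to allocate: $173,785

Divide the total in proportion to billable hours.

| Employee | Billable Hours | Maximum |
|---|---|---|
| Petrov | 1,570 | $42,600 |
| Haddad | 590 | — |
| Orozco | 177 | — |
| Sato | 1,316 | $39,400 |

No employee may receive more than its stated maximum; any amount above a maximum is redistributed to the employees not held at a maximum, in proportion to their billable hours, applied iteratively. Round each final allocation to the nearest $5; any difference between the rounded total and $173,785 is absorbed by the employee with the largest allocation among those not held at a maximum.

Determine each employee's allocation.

Billable hours total: 3,653.
Unconstrained shares: Petrov 74,689.97; Haddad 28,068.20; Orozco 8,420.46; Sato 62,606.37.
Capped: Petrov ($42,600), Sato ($39,400); balance $91,785 reallocated over remaining billable hours 767.
Remaining shares: Haddad 70,603.85 → $70,605; Orozco 21,181.15 → $21,180.

Petrov: $42,600 | Haddad: $70,605 | Orozco: $21,180 | Sato: $39,400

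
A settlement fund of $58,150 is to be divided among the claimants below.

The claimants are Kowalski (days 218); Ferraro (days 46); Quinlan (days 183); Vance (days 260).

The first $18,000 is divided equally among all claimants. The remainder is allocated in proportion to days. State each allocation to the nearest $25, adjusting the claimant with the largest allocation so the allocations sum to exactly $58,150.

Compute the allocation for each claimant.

First tranche $18,000 split equally: $4,500 each.
Remainder $40,150 by days (total 707): Kowalski 12,380.06 → $12,375; Ferraro 2,612.31 → $2,600; Quinlan 10,392.43 → $10,400; Vance 14,765.21 → $14,775.
Totals: Kowalski $4,500 + $12,375 = $16,875; Ferraro $4,500 + $2,600 = $7,100; Quinlan $4,500 + $10,400 = $14,900; Vance $4,500 + $14,775 = $19,275.

Kowalski: $16,875; Ferraro: $7,100; Quinlan: $14,900; Vance: $19,275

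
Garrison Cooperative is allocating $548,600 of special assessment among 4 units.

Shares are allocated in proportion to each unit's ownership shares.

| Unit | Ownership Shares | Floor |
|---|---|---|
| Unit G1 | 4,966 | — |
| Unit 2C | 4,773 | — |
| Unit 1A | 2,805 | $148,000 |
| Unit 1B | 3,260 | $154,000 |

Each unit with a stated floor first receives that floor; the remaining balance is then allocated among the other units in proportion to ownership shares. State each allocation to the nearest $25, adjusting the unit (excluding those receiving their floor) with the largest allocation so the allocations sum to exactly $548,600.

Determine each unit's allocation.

Unit G1: $125,750 | Unit 2C: $120,850 | Unit 1A: $148,000 | Unit 1B: $154,000

Guaranteed amounts: Unit 1A $148,000; Unit 1B $154,000. Remaining pool $246,600.
Remaining pool split over remaining ownership shares 9,739: Unit G1 125,743.46 → $125,750; Unit 2C 120,856.54 → $120,850.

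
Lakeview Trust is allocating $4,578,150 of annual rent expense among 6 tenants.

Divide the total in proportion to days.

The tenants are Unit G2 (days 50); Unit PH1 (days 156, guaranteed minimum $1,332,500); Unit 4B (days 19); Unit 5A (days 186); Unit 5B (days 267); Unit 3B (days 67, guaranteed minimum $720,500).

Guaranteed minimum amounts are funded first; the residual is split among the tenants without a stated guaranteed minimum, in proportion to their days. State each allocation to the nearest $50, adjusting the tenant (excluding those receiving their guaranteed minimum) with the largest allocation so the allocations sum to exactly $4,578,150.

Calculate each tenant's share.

Unit G2: $241,850 · Unit PH1: $1,332,500 · Unit 4B: $91,900 · Unit 5A: $899,750 · Unit 5B: $1,291,650 · Unit 3B: $720,500

Guaranteed amounts: Unit PH1 $1,332,500; Unit 3B $720,500. Balance $2,525,150.
Balance split over remaining days 522: Unit G2 241,872.61 → $241,850; Unit 4B 91,911.59 → $91,900; Unit 5A 899,766.09 → $899,750; Unit 5B 1,291,599.71 → $1,291,600.
Rounding difference +$50 applied to Unit 5B → $1,291,650.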